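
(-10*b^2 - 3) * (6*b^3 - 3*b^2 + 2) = -60*b^5 + 30*b^4 - 18*b^3 - 11*b^2 - 6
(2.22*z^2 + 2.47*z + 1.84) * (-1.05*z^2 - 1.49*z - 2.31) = -2.331*z^4 - 5.9013*z^3 - 10.7405*z^2 - 8.4473*z - 4.2504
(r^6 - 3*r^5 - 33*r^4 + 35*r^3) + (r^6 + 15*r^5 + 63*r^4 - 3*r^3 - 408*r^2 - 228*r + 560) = 2*r^6 + 12*r^5 + 30*r^4 + 32*r^3 - 408*r^2 - 228*r + 560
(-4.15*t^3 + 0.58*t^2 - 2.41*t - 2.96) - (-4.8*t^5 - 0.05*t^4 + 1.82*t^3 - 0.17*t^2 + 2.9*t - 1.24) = 4.8*t^5 + 0.05*t^4 - 5.97*t^3 + 0.75*t^2 - 5.31*t - 1.72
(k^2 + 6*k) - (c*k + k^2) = -c*k + 6*k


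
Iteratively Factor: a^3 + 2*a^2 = (a)*(a^2 + 2*a) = a*(a + 2)*(a)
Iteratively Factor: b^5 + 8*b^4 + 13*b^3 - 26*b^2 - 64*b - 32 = (b + 4)*(b^4 + 4*b^3 - 3*b^2 - 14*b - 8) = (b - 2)*(b + 4)*(b^3 + 6*b^2 + 9*b + 4) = (b - 2)*(b + 4)^2*(b^2 + 2*b + 1) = (b - 2)*(b + 1)*(b + 4)^2*(b + 1)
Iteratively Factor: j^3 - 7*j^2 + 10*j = (j - 2)*(j^2 - 5*j) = j*(j - 2)*(j - 5)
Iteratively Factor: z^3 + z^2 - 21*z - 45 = (z + 3)*(z^2 - 2*z - 15) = (z + 3)^2*(z - 5)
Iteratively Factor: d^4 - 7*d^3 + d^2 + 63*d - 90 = (d + 3)*(d^3 - 10*d^2 + 31*d - 30) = (d - 2)*(d + 3)*(d^2 - 8*d + 15) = (d - 5)*(d - 2)*(d + 3)*(d - 3)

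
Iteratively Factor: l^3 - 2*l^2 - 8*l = (l - 4)*(l^2 + 2*l) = (l - 4)*(l + 2)*(l)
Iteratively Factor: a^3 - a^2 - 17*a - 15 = (a + 1)*(a^2 - 2*a - 15) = (a - 5)*(a + 1)*(a + 3)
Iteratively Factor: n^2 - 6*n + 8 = (n - 2)*(n - 4)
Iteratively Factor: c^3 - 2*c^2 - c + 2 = (c - 1)*(c^2 - c - 2) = (c - 2)*(c - 1)*(c + 1)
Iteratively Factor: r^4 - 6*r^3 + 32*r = (r - 4)*(r^3 - 2*r^2 - 8*r) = r*(r - 4)*(r^2 - 2*r - 8) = r*(r - 4)*(r + 2)*(r - 4)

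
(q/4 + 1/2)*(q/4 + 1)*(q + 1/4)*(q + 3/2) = q^4/16 + 31*q^3/64 + 151*q^2/128 + 65*q/64 + 3/16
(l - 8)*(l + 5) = l^2 - 3*l - 40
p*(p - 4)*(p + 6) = p^3 + 2*p^2 - 24*p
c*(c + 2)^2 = c^3 + 4*c^2 + 4*c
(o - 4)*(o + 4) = o^2 - 16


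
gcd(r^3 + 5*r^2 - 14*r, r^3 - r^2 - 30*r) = r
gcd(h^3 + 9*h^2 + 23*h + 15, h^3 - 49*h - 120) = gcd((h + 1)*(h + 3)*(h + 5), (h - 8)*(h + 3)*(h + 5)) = h^2 + 8*h + 15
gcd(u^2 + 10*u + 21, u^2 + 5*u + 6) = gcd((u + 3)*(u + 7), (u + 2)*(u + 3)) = u + 3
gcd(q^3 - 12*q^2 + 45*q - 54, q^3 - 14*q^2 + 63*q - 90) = q^2 - 9*q + 18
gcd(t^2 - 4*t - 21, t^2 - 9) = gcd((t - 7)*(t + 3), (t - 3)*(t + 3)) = t + 3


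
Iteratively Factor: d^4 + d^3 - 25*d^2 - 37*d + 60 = (d - 1)*(d^3 + 2*d^2 - 23*d - 60) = (d - 1)*(d + 4)*(d^2 - 2*d - 15) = (d - 5)*(d - 1)*(d + 4)*(d + 3)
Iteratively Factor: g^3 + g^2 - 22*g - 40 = (g - 5)*(g^2 + 6*g + 8) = (g - 5)*(g + 4)*(g + 2)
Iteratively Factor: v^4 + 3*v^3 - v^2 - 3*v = (v + 1)*(v^3 + 2*v^2 - 3*v) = (v - 1)*(v + 1)*(v^2 + 3*v) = v*(v - 1)*(v + 1)*(v + 3)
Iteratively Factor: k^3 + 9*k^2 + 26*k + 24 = (k + 4)*(k^2 + 5*k + 6) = (k + 3)*(k + 4)*(k + 2)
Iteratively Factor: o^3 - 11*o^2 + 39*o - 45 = (o - 3)*(o^2 - 8*o + 15) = (o - 3)^2*(o - 5)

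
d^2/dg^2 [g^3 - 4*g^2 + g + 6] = 6*g - 8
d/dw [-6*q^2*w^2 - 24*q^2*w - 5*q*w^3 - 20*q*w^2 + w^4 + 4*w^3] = -12*q^2*w - 24*q^2 - 15*q*w^2 - 40*q*w + 4*w^3 + 12*w^2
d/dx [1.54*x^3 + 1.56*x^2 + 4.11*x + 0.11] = 4.62*x^2 + 3.12*x + 4.11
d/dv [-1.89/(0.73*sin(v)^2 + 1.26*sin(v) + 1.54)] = (2.7594*sin(v) + 2.3814)*cos(v)/(0.73*sin(v)^2 + 1.26*sin(v) + 1.54)^2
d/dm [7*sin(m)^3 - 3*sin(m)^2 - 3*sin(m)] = 3*(7*sin(m)^2 - 2*sin(m) - 1)*cos(m)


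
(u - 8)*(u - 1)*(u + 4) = u^3 - 5*u^2 - 28*u + 32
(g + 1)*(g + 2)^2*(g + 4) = g^4 + 9*g^3 + 28*g^2 + 36*g + 16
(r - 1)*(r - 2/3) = r^2 - 5*r/3 + 2/3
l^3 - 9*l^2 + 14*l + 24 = (l - 6)*(l - 4)*(l + 1)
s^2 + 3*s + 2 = (s + 1)*(s + 2)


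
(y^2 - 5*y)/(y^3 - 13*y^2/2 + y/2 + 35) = 2*y/(2*y^2 - 3*y - 14)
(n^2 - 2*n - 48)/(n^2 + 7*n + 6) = (n - 8)/(n + 1)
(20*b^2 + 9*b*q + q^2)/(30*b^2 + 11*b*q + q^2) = (4*b + q)/(6*b + q)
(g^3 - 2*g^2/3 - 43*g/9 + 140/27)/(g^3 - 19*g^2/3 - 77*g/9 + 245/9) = (g - 4/3)/(g - 7)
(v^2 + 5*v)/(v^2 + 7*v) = (v + 5)/(v + 7)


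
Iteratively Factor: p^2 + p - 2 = (p + 2)*(p - 1)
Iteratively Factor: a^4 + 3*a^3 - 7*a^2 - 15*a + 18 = (a - 2)*(a^3 + 5*a^2 + 3*a - 9) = (a - 2)*(a + 3)*(a^2 + 2*a - 3) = (a - 2)*(a - 1)*(a + 3)*(a + 3)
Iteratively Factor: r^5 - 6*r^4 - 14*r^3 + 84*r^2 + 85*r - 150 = (r + 3)*(r^4 - 9*r^3 + 13*r^2 + 45*r - 50) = (r + 2)*(r + 3)*(r^3 - 11*r^2 + 35*r - 25) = (r - 1)*(r + 2)*(r + 3)*(r^2 - 10*r + 25) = (r - 5)*(r - 1)*(r + 2)*(r + 3)*(r - 5)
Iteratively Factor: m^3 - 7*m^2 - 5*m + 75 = (m + 3)*(m^2 - 10*m + 25) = (m - 5)*(m + 3)*(m - 5)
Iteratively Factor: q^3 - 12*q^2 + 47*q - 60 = (q - 4)*(q^2 - 8*q + 15) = (q - 5)*(q - 4)*(q - 3)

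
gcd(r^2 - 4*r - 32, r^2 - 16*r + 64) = r - 8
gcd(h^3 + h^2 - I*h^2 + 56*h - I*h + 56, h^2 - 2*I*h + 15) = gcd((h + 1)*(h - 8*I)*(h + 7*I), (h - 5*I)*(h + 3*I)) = 1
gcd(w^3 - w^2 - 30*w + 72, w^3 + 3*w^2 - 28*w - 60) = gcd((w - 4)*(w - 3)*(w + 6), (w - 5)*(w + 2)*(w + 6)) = w + 6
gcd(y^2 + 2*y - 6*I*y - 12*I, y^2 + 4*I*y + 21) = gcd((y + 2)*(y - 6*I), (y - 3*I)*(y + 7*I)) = 1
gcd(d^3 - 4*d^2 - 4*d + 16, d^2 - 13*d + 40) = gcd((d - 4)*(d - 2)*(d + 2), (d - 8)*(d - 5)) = 1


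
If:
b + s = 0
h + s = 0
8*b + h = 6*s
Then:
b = 0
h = 0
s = 0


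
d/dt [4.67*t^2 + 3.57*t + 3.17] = 9.34*t + 3.57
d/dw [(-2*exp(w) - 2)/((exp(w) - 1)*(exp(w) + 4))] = 2*(exp(2*w) + 2*exp(w) + 7)*exp(w)/(exp(4*w) + 6*exp(3*w) + exp(2*w) - 24*exp(w) + 16)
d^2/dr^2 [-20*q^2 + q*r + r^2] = 2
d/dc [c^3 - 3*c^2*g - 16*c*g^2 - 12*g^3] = 3*c^2 - 6*c*g - 16*g^2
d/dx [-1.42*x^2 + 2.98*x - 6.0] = 2.98 - 2.84*x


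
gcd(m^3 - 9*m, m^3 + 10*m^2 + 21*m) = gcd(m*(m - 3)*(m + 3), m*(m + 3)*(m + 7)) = m^2 + 3*m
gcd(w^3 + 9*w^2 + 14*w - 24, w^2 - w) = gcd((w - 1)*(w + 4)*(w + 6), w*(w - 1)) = w - 1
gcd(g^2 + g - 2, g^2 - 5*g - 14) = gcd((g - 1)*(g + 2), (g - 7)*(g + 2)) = g + 2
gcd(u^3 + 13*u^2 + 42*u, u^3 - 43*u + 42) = u + 7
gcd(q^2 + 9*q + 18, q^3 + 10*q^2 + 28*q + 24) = q + 6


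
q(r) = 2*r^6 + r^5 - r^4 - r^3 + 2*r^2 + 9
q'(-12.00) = -2875872.00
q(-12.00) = 5704425.00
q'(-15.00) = -8846610.00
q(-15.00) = 21975084.00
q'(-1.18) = -20.08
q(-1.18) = 14.60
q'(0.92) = 9.52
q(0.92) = 11.07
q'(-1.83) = -183.06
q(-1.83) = 65.20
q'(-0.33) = -1.49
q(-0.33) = 9.24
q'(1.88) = 314.62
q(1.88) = 108.72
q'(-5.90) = -79038.75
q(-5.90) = 76284.09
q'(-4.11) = -12435.81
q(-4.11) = 8294.19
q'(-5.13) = -38731.73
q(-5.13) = 32404.21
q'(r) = 12*r^5 + 5*r^4 - 4*r^3 - 3*r^2 + 4*r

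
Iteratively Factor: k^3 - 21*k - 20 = (k + 1)*(k^2 - k - 20) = (k + 1)*(k + 4)*(k - 5)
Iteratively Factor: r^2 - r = (r - 1)*(r)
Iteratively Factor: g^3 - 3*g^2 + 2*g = (g)*(g^2 - 3*g + 2) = g*(g - 1)*(g - 2)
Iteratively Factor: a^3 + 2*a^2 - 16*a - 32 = (a + 2)*(a^2 - 16) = (a - 4)*(a + 2)*(a + 4)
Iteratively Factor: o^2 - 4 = (o + 2)*(o - 2)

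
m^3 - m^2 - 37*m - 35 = (m - 7)*(m + 1)*(m + 5)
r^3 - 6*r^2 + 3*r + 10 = (r - 5)*(r - 2)*(r + 1)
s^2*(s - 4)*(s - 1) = s^4 - 5*s^3 + 4*s^2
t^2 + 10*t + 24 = (t + 4)*(t + 6)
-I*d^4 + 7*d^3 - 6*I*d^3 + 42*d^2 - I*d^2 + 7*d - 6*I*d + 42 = (d + 6)*(d - I)*(d + 7*I)*(-I*d + 1)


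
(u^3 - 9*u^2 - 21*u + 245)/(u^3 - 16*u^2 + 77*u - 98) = (u + 5)/(u - 2)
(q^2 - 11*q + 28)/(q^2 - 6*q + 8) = (q - 7)/(q - 2)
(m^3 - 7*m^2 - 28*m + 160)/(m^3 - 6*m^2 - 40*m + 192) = (m + 5)/(m + 6)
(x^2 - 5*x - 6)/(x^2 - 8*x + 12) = (x + 1)/(x - 2)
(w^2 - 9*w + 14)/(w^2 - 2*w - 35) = (w - 2)/(w + 5)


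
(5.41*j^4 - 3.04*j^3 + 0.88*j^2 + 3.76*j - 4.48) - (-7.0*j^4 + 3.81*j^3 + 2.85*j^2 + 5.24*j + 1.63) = 12.41*j^4 - 6.85*j^3 - 1.97*j^2 - 1.48*j - 6.11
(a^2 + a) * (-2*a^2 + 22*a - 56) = -2*a^4 + 20*a^3 - 34*a^2 - 56*a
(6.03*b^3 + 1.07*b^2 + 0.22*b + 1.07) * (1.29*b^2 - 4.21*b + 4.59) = 7.7787*b^5 - 24.006*b^4 + 23.4568*b^3 + 5.3654*b^2 - 3.4949*b + 4.9113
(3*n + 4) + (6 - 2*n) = n + 10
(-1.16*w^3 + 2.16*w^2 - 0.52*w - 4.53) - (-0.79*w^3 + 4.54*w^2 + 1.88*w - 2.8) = -0.37*w^3 - 2.38*w^2 - 2.4*w - 1.73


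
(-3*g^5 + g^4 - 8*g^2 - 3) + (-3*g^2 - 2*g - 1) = -3*g^5 + g^4 - 11*g^2 - 2*g - 4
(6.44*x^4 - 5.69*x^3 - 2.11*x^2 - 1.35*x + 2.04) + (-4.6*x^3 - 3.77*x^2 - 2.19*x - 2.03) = 6.44*x^4 - 10.29*x^3 - 5.88*x^2 - 3.54*x + 0.0100000000000002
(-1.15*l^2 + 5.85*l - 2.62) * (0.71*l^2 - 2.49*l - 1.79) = -0.8165*l^4 + 7.017*l^3 - 14.3682*l^2 - 3.9477*l + 4.6898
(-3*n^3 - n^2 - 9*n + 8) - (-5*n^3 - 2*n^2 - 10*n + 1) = 2*n^3 + n^2 + n + 7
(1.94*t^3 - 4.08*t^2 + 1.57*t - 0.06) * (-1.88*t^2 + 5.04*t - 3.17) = -3.6472*t^5 + 17.448*t^4 - 29.6646*t^3 + 20.9592*t^2 - 5.2793*t + 0.1902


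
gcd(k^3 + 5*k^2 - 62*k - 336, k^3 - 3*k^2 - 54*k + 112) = k^2 - k - 56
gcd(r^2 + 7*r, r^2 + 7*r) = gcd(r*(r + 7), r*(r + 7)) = r^2 + 7*r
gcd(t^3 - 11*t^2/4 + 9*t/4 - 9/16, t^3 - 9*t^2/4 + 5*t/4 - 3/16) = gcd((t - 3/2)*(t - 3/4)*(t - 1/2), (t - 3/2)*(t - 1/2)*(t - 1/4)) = t^2 - 2*t + 3/4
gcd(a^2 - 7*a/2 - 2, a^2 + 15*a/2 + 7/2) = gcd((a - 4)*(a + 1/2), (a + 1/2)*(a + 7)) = a + 1/2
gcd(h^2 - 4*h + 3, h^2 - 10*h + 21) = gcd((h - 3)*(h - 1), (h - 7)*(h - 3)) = h - 3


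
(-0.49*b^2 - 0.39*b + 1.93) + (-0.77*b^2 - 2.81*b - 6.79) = -1.26*b^2 - 3.2*b - 4.86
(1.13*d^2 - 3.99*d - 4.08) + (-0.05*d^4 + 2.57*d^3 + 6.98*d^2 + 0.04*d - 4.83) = -0.05*d^4 + 2.57*d^3 + 8.11*d^2 - 3.95*d - 8.91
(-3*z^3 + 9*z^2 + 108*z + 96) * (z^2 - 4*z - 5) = -3*z^5 + 21*z^4 + 87*z^3 - 381*z^2 - 924*z - 480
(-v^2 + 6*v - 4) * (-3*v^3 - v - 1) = 3*v^5 - 18*v^4 + 13*v^3 - 5*v^2 - 2*v + 4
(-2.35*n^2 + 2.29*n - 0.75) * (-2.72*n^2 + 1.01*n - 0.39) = 6.392*n^4 - 8.6023*n^3 + 5.2694*n^2 - 1.6506*n + 0.2925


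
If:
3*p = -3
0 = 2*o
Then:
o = 0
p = -1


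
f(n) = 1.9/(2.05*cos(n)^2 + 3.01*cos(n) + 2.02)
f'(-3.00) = 0.26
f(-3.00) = 1.81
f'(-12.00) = 0.18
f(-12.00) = 0.32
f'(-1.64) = -1.56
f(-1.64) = 1.04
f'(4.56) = -1.73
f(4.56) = 1.18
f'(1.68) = 1.64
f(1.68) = 1.11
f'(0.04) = 0.01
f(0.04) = 0.27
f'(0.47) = 0.14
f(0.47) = 0.30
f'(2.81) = -0.53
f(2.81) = 1.89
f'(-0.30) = -0.08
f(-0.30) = 0.28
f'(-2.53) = 0.44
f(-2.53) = 2.04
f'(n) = 1.9*(4.1*sin(n)*cos(n) + 3.01*sin(n))/(2.05*cos(n)^2 + 3.01*cos(n) + 2.02)^2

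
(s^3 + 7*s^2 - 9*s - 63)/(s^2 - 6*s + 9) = (s^2 + 10*s + 21)/(s - 3)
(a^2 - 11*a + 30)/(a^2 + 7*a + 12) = (a^2 - 11*a + 30)/(a^2 + 7*a + 12)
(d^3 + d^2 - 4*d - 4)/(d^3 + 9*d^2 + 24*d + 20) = (d^2 - d - 2)/(d^2 + 7*d + 10)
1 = 1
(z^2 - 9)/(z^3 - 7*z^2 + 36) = (z + 3)/(z^2 - 4*z - 12)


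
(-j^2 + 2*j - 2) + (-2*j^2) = -3*j^2 + 2*j - 2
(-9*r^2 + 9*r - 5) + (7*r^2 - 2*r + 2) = -2*r^2 + 7*r - 3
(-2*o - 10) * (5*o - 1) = -10*o^2 - 48*o + 10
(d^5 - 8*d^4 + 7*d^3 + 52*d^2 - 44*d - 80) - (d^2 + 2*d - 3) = d^5 - 8*d^4 + 7*d^3 + 51*d^2 - 46*d - 77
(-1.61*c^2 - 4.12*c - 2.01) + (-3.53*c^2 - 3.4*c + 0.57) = -5.14*c^2 - 7.52*c - 1.44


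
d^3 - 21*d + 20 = (d - 4)*(d - 1)*(d + 5)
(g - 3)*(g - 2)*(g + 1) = g^3 - 4*g^2 + g + 6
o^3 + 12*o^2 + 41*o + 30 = (o + 1)*(o + 5)*(o + 6)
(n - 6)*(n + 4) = n^2 - 2*n - 24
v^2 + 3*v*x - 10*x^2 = (v - 2*x)*(v + 5*x)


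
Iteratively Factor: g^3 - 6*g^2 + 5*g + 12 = (g - 3)*(g^2 - 3*g - 4) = (g - 3)*(g + 1)*(g - 4)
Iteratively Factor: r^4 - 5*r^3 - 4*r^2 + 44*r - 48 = (r - 2)*(r^3 - 3*r^2 - 10*r + 24) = (r - 4)*(r - 2)*(r^2 + r - 6) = (r - 4)*(r - 2)^2*(r + 3)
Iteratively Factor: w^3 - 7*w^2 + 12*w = (w - 3)*(w^2 - 4*w) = (w - 4)*(w - 3)*(w)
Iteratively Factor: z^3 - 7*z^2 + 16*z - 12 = (z - 2)*(z^2 - 5*z + 6) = (z - 2)^2*(z - 3)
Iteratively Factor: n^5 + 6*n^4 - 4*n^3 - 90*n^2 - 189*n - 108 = (n + 1)*(n^4 + 5*n^3 - 9*n^2 - 81*n - 108) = (n + 1)*(n + 3)*(n^3 + 2*n^2 - 15*n - 36) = (n + 1)*(n + 3)^2*(n^2 - n - 12) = (n + 1)*(n + 3)^3*(n - 4)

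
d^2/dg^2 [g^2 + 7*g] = 2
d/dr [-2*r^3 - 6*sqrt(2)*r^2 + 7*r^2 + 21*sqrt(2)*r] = -6*r^2 - 12*sqrt(2)*r + 14*r + 21*sqrt(2)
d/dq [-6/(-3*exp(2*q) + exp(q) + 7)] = (6 - 36*exp(q))*exp(q)/(-3*exp(2*q) + exp(q) + 7)^2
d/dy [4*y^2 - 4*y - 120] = 8*y - 4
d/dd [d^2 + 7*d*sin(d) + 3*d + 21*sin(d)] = 7*d*cos(d) + 2*d + 7*sin(d) + 21*cos(d) + 3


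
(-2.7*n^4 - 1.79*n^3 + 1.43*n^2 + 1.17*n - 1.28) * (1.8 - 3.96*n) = 10.692*n^5 + 2.2284*n^4 - 8.8848*n^3 - 2.0592*n^2 + 7.1748*n - 2.304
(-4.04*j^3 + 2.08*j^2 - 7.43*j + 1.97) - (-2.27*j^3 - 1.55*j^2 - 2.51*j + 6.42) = -1.77*j^3 + 3.63*j^2 - 4.92*j - 4.45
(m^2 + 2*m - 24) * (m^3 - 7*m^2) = m^5 - 5*m^4 - 38*m^3 + 168*m^2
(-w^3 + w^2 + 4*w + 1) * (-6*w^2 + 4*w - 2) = 6*w^5 - 10*w^4 - 18*w^3 + 8*w^2 - 4*w - 2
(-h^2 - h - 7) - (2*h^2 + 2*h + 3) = -3*h^2 - 3*h - 10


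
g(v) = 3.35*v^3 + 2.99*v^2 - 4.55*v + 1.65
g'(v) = 10.05*v^2 + 5.98*v - 4.55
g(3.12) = 118.30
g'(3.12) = 111.94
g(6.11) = 849.60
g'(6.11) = 407.18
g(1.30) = 8.15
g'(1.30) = 20.21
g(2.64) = 72.12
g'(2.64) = 81.28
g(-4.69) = -256.83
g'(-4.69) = 188.46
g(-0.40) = 3.73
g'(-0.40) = -5.33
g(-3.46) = -85.57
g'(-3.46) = 95.07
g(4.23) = 289.45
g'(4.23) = 200.57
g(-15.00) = -10563.60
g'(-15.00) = 2167.00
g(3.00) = 105.36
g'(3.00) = 103.84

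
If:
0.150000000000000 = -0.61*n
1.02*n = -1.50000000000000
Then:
No Solution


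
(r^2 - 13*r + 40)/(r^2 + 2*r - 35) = (r - 8)/(r + 7)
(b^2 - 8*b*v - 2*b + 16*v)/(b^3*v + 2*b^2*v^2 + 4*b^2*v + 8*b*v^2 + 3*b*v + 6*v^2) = (b^2 - 8*b*v - 2*b + 16*v)/(v*(b^3 + 2*b^2*v + 4*b^2 + 8*b*v + 3*b + 6*v))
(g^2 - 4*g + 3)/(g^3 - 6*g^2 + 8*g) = (g^2 - 4*g + 3)/(g*(g^2 - 6*g + 8))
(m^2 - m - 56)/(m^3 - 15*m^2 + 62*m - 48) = (m + 7)/(m^2 - 7*m + 6)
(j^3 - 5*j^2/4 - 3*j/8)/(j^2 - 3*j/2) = j + 1/4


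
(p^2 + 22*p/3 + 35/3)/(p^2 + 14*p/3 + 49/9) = 3*(p + 5)/(3*p + 7)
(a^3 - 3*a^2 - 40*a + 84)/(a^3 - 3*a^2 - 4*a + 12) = (a^2 - a - 42)/(a^2 - a - 6)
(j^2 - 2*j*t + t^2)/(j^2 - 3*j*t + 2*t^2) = (-j + t)/(-j + 2*t)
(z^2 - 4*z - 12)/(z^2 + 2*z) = (z - 6)/z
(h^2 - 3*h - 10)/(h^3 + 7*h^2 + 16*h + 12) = (h - 5)/(h^2 + 5*h + 6)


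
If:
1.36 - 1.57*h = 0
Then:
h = 0.87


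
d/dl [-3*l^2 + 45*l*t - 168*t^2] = -6*l + 45*t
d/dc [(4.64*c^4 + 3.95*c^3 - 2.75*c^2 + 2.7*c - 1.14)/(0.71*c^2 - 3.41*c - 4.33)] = (6.5888*c^5 - 44.6627*c^4 - 107.3038*c^3 - 43.85*c^2 + 25.4338*c - 15.5784)/(0.5041*c^4 - 4.8422*c^3 + 5.4795*c^2 + 29.5306*c + 18.7489)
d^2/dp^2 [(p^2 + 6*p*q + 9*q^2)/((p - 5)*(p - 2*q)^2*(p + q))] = 2*((p - 5)^2*(p - 2*q)^2*(p + q)^2 - 2*(p - 5)^2*(p - 2*q)^2*(p + q)*(p + 3*q) + (p - 5)^2*(p - 2*q)^2*(p^2 + 6*p*q + 9*q^2) - 4*(p - 5)^2*(p - 2*q)*(p + q)^2*(p + 3*q) + 2*(p - 5)^2*(p - 2*q)*(p + q)*(p^2 + 6*p*q + 9*q^2) + 3*(p - 5)^2*(p + q)^2*(p^2 + 6*p*q + 9*q^2) - 2*(p - 5)*(p - 2*q)^2*(p + q)^2*(p + 3*q) + (p - 5)*(p - 2*q)^2*(p + q)*(p^2 + 6*p*q + 9*q^2) + 2*(p - 5)*(p - 2*q)*(p + q)^2*(p^2 + 6*p*q + 9*q^2) + (p - 2*q)^2*(p + q)^2*(p^2 + 6*p*q + 9*q^2))/((p - 5)^3*(p - 2*q)^4*(p + q)^3)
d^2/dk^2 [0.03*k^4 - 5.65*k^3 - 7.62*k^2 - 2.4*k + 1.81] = 0.36*k^2 - 33.9*k - 15.24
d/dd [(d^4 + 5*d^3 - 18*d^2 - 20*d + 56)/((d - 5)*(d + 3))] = (2*d^5 - d^4 - 80*d^3 - 169*d^2 + 428*d + 412)/(d^4 - 4*d^3 - 26*d^2 + 60*d + 225)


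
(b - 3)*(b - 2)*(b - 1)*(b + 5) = b^4 - b^3 - 19*b^2 + 49*b - 30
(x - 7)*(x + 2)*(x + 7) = x^3 + 2*x^2 - 49*x - 98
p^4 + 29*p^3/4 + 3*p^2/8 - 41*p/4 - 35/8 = (p - 5/4)*(p + 1/2)*(p + 1)*(p + 7)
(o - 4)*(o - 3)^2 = o^3 - 10*o^2 + 33*o - 36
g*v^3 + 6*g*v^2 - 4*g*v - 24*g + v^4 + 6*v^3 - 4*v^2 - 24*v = (g + v)*(v - 2)*(v + 2)*(v + 6)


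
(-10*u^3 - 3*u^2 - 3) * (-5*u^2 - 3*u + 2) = 50*u^5 + 45*u^4 - 11*u^3 + 9*u^2 + 9*u - 6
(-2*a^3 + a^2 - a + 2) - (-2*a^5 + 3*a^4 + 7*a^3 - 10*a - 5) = 2*a^5 - 3*a^4 - 9*a^3 + a^2 + 9*a + 7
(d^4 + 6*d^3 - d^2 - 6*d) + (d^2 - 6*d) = d^4 + 6*d^3 - 12*d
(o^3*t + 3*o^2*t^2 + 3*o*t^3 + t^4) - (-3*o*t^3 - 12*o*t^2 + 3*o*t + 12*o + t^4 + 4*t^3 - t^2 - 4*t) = o^3*t + 3*o^2*t^2 + 6*o*t^3 + 12*o*t^2 - 3*o*t - 12*o - 4*t^3 + t^2 + 4*t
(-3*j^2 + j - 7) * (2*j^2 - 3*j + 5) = -6*j^4 + 11*j^3 - 32*j^2 + 26*j - 35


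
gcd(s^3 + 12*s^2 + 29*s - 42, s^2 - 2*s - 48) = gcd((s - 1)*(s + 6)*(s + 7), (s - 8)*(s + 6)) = s + 6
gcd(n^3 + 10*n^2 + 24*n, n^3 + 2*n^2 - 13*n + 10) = 1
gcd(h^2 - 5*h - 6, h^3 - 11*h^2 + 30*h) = h - 6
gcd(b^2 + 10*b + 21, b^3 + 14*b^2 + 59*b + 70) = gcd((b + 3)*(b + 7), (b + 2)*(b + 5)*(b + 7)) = b + 7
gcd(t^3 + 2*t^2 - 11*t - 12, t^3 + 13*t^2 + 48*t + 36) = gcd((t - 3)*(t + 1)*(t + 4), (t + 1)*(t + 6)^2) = t + 1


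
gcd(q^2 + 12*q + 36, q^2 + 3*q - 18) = q + 6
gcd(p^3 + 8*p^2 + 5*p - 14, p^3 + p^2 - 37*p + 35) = p^2 + 6*p - 7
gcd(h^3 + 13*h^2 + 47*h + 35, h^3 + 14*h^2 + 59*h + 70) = h^2 + 12*h + 35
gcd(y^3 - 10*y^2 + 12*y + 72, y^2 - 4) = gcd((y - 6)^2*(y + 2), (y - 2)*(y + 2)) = y + 2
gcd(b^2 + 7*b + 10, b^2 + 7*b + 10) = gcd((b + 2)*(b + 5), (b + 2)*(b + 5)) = b^2 + 7*b + 10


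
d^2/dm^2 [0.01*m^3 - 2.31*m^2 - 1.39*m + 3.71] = 0.06*m - 4.62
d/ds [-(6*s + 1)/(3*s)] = 1/(3*s^2)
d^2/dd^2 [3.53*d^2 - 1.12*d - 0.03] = 7.06000000000000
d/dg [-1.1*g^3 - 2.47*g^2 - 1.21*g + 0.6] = -3.3*g^2 - 4.94*g - 1.21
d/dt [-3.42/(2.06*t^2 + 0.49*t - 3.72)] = (14.0904*t + 1.6758)/(2.06*t^2 + 0.49*t - 3.72)^2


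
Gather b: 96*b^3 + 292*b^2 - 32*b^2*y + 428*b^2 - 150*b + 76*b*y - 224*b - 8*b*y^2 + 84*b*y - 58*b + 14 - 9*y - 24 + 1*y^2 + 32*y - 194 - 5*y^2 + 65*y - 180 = 96*b^3 + b^2*(720 - 32*y) + b*(-8*y^2 + 160*y - 432) - 4*y^2 + 88*y - 384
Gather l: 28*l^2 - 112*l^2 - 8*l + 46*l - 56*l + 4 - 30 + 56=-84*l^2 - 18*l + 30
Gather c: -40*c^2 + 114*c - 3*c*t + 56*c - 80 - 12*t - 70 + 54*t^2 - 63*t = -40*c^2 + c*(170 - 3*t) + 54*t^2 - 75*t - 150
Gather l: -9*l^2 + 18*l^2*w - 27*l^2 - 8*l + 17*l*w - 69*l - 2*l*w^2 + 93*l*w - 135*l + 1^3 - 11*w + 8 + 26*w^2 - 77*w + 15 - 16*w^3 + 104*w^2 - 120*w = l^2*(18*w - 36) + l*(-2*w^2 + 110*w - 212) - 16*w^3 + 130*w^2 - 208*w + 24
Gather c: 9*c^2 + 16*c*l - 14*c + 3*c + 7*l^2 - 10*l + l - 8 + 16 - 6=9*c^2 + c*(16*l - 11) + 7*l^2 - 9*l + 2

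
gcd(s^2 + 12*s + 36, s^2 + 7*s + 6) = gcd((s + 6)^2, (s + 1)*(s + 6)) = s + 6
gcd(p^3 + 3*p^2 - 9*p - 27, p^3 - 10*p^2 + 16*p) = 1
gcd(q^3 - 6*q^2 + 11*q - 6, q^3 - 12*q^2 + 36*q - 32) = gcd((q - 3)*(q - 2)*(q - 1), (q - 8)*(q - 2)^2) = q - 2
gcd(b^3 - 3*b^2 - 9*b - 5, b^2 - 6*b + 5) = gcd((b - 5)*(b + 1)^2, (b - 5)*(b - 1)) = b - 5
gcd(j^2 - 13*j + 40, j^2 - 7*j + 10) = j - 5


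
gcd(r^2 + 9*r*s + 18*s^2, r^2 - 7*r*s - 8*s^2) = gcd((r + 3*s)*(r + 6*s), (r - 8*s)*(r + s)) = 1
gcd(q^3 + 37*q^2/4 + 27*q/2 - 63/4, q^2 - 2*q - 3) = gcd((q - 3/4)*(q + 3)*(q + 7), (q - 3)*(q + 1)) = 1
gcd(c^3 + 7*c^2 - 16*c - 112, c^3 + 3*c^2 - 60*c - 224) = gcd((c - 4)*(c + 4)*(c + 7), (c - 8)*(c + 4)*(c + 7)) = c^2 + 11*c + 28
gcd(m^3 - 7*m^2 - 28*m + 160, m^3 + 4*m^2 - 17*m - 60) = m^2 + m - 20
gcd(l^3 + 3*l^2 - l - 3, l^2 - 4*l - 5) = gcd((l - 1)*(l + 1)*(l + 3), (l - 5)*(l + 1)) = l + 1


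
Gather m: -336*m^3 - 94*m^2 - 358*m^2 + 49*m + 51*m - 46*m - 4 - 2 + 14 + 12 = -336*m^3 - 452*m^2 + 54*m + 20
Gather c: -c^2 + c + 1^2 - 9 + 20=-c^2 + c + 12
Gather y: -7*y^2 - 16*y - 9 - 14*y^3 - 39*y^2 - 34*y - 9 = -14*y^3 - 46*y^2 - 50*y - 18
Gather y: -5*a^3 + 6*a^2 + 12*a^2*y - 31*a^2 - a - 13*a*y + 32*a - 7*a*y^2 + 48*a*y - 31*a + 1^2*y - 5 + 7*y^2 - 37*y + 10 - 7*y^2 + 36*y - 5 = -5*a^3 - 25*a^2 - 7*a*y^2 + y*(12*a^2 + 35*a)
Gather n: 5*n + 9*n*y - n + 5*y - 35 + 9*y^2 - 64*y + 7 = n*(9*y + 4) + 9*y^2 - 59*y - 28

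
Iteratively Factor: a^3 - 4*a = (a - 2)*(a^2 + 2*a) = a*(a - 2)*(a + 2)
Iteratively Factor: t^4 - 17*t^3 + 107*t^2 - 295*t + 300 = (t - 4)*(t^3 - 13*t^2 + 55*t - 75) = (t - 5)*(t - 4)*(t^2 - 8*t + 15) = (t - 5)*(t - 4)*(t - 3)*(t - 5)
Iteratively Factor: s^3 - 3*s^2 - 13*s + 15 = (s - 1)*(s^2 - 2*s - 15) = (s - 5)*(s - 1)*(s + 3)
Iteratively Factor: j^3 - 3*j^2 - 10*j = (j - 5)*(j^2 + 2*j) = j*(j - 5)*(j + 2)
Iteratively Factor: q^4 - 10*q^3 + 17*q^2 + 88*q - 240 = (q + 3)*(q^3 - 13*q^2 + 56*q - 80) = (q - 4)*(q + 3)*(q^2 - 9*q + 20) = (q - 4)^2*(q + 3)*(q - 5)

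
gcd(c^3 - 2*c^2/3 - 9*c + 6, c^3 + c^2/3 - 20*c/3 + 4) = c^2 + 7*c/3 - 2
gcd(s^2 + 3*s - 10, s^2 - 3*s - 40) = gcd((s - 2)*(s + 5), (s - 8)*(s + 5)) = s + 5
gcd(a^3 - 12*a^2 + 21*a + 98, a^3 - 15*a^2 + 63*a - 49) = a^2 - 14*a + 49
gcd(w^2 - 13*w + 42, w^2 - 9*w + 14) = w - 7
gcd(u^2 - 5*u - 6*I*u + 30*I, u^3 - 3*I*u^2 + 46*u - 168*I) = u - 6*I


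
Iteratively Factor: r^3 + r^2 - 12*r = (r)*(r^2 + r - 12) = r*(r - 3)*(r + 4)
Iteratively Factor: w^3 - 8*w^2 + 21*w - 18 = (w - 3)*(w^2 - 5*w + 6) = (w - 3)*(w - 2)*(w - 3)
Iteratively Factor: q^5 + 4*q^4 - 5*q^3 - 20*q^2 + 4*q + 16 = (q + 1)*(q^4 + 3*q^3 - 8*q^2 - 12*q + 16) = (q + 1)*(q + 4)*(q^3 - q^2 - 4*q + 4) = (q + 1)*(q + 2)*(q + 4)*(q^2 - 3*q + 2) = (q - 1)*(q + 1)*(q + 2)*(q + 4)*(q - 2)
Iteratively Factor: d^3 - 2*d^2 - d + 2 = (d - 2)*(d^2 - 1) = (d - 2)*(d + 1)*(d - 1)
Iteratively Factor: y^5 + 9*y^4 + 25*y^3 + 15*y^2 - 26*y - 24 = (y + 2)*(y^4 + 7*y^3 + 11*y^2 - 7*y - 12) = (y + 2)*(y + 4)*(y^3 + 3*y^2 - y - 3) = (y + 1)*(y + 2)*(y + 4)*(y^2 + 2*y - 3) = (y + 1)*(y + 2)*(y + 3)*(y + 4)*(y - 1)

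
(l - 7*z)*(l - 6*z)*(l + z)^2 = l^4 - 11*l^3*z + 17*l^2*z^2 + 71*l*z^3 + 42*z^4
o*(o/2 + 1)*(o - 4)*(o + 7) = o^4/2 + 5*o^3/2 - 11*o^2 - 28*o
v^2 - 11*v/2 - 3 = (v - 6)*(v + 1/2)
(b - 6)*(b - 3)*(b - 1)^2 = b^4 - 11*b^3 + 37*b^2 - 45*b + 18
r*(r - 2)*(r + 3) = r^3 + r^2 - 6*r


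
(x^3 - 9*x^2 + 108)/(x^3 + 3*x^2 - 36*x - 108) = (x - 6)/(x + 6)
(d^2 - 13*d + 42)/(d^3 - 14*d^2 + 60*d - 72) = (d - 7)/(d^2 - 8*d + 12)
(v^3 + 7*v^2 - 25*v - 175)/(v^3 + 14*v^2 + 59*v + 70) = (v - 5)/(v + 2)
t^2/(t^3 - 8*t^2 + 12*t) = t/(t^2 - 8*t + 12)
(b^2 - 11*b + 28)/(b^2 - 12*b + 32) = (b - 7)/(b - 8)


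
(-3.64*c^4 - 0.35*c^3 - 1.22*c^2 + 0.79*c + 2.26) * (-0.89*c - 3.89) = 3.2396*c^5 + 14.4711*c^4 + 2.4473*c^3 + 4.0427*c^2 - 5.0845*c - 8.7914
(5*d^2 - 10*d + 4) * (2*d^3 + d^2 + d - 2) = 10*d^5 - 15*d^4 + 3*d^3 - 16*d^2 + 24*d - 8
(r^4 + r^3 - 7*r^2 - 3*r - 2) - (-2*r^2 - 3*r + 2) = r^4 + r^3 - 5*r^2 - 4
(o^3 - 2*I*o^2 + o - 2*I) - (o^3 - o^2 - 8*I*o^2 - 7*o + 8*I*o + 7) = o^2 + 6*I*o^2 + 8*o - 8*I*o - 7 - 2*I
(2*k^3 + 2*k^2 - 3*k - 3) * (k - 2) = 2*k^4 - 2*k^3 - 7*k^2 + 3*k + 6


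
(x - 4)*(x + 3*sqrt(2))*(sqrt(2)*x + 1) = sqrt(2)*x^3 - 4*sqrt(2)*x^2 + 7*x^2 - 28*x + 3*sqrt(2)*x - 12*sqrt(2)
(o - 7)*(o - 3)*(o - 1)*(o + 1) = o^4 - 10*o^3 + 20*o^2 + 10*o - 21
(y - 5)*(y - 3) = y^2 - 8*y + 15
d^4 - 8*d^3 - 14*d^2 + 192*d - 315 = (d - 7)*(d - 3)^2*(d + 5)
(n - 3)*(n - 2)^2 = n^3 - 7*n^2 + 16*n - 12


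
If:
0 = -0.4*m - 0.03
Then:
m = -0.08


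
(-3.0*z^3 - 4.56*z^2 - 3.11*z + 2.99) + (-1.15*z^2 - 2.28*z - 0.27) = -3.0*z^3 - 5.71*z^2 - 5.39*z + 2.72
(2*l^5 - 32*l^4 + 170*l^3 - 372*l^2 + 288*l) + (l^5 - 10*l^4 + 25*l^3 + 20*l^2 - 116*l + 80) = 3*l^5 - 42*l^4 + 195*l^3 - 352*l^2 + 172*l + 80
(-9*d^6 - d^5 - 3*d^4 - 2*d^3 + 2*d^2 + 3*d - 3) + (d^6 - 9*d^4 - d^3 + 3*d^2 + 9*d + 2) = -8*d^6 - d^5 - 12*d^4 - 3*d^3 + 5*d^2 + 12*d - 1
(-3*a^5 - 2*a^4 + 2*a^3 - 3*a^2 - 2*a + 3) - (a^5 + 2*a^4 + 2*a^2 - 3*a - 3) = -4*a^5 - 4*a^4 + 2*a^3 - 5*a^2 + a + 6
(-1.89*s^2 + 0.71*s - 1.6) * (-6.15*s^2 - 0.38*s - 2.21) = 11.6235*s^4 - 3.6483*s^3 + 13.7471*s^2 - 0.9611*s + 3.536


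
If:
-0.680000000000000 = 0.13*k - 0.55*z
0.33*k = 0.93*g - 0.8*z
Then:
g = 2.36145574855252*z - 1.8560794044665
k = 4.23076923076923*z - 5.23076923076923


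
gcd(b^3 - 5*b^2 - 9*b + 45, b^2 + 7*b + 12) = b + 3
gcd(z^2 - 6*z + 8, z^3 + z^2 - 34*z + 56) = z^2 - 6*z + 8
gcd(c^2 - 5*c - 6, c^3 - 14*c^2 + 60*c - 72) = c - 6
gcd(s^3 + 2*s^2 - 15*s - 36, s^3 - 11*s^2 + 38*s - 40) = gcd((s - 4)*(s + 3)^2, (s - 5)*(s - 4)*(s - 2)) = s - 4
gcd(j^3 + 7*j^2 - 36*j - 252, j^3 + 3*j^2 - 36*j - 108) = j^2 - 36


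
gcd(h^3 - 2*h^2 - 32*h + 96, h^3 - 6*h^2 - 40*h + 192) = h^2 + 2*h - 24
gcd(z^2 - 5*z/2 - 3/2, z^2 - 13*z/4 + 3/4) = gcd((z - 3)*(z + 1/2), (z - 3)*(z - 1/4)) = z - 3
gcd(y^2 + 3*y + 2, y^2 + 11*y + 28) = 1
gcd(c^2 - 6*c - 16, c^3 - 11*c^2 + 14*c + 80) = c^2 - 6*c - 16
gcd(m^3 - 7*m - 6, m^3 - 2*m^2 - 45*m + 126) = m - 3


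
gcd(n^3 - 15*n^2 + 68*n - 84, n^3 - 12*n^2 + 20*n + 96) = n - 6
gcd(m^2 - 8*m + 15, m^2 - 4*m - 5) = m - 5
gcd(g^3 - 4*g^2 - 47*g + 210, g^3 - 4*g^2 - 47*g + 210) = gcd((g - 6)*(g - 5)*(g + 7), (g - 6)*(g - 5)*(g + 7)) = g^3 - 4*g^2 - 47*g + 210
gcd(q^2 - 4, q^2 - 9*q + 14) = q - 2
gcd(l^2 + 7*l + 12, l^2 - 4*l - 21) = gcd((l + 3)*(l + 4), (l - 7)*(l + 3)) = l + 3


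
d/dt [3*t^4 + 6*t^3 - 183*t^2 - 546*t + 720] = 12*t^3 + 18*t^2 - 366*t - 546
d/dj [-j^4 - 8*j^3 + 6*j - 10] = -4*j^3 - 24*j^2 + 6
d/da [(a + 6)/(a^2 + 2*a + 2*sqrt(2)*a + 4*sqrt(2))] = (a^2 + 2*a + 2*sqrt(2)*a - 2*(a + 6)*(a + 1 + sqrt(2)) + 4*sqrt(2))/(a^2 + 2*a + 2*sqrt(2)*a + 4*sqrt(2))^2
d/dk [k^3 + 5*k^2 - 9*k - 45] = 3*k^2 + 10*k - 9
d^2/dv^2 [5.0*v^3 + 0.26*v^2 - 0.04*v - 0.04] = 30.0*v + 0.52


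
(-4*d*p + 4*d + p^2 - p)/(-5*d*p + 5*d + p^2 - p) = (-4*d + p)/(-5*d + p)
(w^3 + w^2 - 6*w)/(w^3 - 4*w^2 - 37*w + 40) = w*(w^2 + w - 6)/(w^3 - 4*w^2 - 37*w + 40)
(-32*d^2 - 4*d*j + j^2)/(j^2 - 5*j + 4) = (-32*d^2 - 4*d*j + j^2)/(j^2 - 5*j + 4)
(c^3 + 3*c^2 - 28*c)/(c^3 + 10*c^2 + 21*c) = (c - 4)/(c + 3)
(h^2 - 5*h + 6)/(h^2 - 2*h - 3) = (h - 2)/(h + 1)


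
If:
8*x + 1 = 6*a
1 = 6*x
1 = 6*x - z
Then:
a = 7/18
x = 1/6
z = 0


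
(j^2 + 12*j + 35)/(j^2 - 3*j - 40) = (j + 7)/(j - 8)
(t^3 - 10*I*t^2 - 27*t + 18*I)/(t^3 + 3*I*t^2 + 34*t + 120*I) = (t^2 - 4*I*t - 3)/(t^2 + 9*I*t - 20)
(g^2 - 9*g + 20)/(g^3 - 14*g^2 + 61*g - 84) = (g - 5)/(g^2 - 10*g + 21)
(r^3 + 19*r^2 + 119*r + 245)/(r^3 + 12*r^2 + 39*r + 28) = (r^2 + 12*r + 35)/(r^2 + 5*r + 4)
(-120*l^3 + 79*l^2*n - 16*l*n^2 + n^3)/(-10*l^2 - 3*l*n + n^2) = (24*l^2 - 11*l*n + n^2)/(2*l + n)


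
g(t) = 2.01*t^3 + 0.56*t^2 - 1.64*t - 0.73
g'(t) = 6.03*t^2 + 1.12*t - 1.64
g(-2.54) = -25.89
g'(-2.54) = 34.42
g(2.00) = 14.31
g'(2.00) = 24.72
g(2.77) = 41.74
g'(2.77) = 47.73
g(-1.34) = -2.36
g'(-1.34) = 7.69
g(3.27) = 70.18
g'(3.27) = 66.50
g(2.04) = 15.32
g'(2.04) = 25.74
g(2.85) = 45.67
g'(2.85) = 50.53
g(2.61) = 34.54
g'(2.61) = 42.36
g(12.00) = 3533.51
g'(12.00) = 880.12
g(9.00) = 1495.16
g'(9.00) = 496.87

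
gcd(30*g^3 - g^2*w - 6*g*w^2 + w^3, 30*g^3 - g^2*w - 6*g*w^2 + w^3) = 30*g^3 - g^2*w - 6*g*w^2 + w^3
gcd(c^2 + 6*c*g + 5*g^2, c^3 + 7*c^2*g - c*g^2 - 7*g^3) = c + g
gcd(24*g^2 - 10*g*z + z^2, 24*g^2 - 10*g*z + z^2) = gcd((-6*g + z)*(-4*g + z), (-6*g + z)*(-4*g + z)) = 24*g^2 - 10*g*z + z^2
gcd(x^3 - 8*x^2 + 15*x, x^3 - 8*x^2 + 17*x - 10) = x - 5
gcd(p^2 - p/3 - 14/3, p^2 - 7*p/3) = p - 7/3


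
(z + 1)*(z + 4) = z^2 + 5*z + 4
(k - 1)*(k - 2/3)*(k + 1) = k^3 - 2*k^2/3 - k + 2/3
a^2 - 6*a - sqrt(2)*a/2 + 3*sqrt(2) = (a - 6)*(a - sqrt(2)/2)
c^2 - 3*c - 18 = (c - 6)*(c + 3)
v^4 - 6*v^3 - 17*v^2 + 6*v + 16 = (v - 8)*(v - 1)*(v + 1)*(v + 2)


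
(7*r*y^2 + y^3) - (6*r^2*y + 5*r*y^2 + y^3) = -6*r^2*y + 2*r*y^2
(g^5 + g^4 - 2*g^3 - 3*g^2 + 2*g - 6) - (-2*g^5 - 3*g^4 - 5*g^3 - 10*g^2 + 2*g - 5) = 3*g^5 + 4*g^4 + 3*g^3 + 7*g^2 - 1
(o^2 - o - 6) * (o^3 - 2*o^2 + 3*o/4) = o^5 - 3*o^4 - 13*o^3/4 + 45*o^2/4 - 9*o/2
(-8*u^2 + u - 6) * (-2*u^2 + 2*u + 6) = 16*u^4 - 18*u^3 - 34*u^2 - 6*u - 36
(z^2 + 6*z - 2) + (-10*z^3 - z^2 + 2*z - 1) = -10*z^3 + 8*z - 3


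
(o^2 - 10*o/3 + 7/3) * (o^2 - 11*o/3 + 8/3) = o^4 - 7*o^3 + 155*o^2/9 - 157*o/9 + 56/9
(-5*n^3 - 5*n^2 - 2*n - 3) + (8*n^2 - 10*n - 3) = -5*n^3 + 3*n^2 - 12*n - 6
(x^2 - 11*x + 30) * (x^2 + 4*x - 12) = x^4 - 7*x^3 - 26*x^2 + 252*x - 360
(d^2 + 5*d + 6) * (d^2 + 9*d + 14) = d^4 + 14*d^3 + 65*d^2 + 124*d + 84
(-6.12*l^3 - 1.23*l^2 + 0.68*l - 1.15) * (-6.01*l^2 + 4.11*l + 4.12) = 36.7812*l^5 - 17.7609*l^4 - 34.3565*l^3 + 4.6387*l^2 - 1.9249*l - 4.738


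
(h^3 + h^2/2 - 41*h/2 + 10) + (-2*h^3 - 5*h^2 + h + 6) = -h^3 - 9*h^2/2 - 39*h/2 + 16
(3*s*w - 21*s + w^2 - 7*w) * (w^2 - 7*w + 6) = 3*s*w^3 - 42*s*w^2 + 165*s*w - 126*s + w^4 - 14*w^3 + 55*w^2 - 42*w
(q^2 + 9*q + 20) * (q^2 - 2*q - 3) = q^4 + 7*q^3 - q^2 - 67*q - 60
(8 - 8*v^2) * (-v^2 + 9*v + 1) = 8*v^4 - 72*v^3 - 16*v^2 + 72*v + 8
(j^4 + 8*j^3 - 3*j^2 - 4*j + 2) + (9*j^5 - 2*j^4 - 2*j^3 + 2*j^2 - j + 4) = 9*j^5 - j^4 + 6*j^3 - j^2 - 5*j + 6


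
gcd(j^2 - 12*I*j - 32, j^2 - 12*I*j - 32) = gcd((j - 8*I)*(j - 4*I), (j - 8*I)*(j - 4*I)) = j^2 - 12*I*j - 32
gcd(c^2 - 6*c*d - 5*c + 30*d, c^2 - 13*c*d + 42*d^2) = c - 6*d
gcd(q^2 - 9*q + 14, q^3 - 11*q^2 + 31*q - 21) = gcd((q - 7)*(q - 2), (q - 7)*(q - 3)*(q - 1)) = q - 7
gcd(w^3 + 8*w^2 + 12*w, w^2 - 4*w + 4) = 1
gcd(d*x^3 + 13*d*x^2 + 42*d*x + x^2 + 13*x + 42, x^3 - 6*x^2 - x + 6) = 1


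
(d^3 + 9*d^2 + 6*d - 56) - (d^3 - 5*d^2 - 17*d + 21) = 14*d^2 + 23*d - 77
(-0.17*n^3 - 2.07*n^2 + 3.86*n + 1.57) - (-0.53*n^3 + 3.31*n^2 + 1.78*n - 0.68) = 0.36*n^3 - 5.38*n^2 + 2.08*n + 2.25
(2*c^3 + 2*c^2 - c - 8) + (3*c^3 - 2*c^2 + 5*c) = 5*c^3 + 4*c - 8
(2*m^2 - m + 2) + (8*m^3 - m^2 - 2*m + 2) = 8*m^3 + m^2 - 3*m + 4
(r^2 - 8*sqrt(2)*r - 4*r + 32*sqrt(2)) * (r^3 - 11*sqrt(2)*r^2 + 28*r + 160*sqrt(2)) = r^5 - 19*sqrt(2)*r^4 - 4*r^4 + 76*sqrt(2)*r^3 + 204*r^3 - 816*r^2 - 64*sqrt(2)*r^2 - 2560*r + 256*sqrt(2)*r + 10240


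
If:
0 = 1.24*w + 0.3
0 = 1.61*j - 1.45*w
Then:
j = -0.22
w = -0.24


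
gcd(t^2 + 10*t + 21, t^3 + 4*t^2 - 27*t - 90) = t + 3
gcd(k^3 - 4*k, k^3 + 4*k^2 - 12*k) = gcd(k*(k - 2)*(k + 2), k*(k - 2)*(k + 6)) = k^2 - 2*k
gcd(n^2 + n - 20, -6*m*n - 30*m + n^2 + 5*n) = n + 5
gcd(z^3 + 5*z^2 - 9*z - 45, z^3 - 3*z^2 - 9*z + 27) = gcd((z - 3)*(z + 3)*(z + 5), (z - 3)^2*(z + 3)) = z^2 - 9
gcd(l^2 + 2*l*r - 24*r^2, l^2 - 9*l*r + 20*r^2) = -l + 4*r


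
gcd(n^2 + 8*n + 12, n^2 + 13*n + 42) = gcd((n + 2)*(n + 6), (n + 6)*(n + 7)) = n + 6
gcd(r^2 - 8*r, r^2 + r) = r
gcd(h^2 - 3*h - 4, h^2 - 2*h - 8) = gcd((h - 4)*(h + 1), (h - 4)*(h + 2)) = h - 4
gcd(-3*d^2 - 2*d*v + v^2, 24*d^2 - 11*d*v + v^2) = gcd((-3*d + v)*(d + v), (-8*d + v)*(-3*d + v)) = -3*d + v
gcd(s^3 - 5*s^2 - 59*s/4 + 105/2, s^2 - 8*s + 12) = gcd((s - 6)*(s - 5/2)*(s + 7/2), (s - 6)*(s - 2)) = s - 6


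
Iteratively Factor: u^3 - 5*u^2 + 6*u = (u)*(u^2 - 5*u + 6) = u*(u - 2)*(u - 3)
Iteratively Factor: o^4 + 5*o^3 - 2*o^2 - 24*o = (o)*(o^3 + 5*o^2 - 2*o - 24) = o*(o + 4)*(o^2 + o - 6) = o*(o + 3)*(o + 4)*(o - 2)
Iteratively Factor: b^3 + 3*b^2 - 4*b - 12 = (b + 2)*(b^2 + b - 6) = (b + 2)*(b + 3)*(b - 2)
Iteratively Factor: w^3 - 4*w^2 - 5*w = (w - 5)*(w^2 + w) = (w - 5)*(w + 1)*(w)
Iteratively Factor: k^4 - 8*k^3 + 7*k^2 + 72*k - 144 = (k - 3)*(k^3 - 5*k^2 - 8*k + 48) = (k - 4)*(k - 3)*(k^2 - k - 12) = (k - 4)^2*(k - 3)*(k + 3)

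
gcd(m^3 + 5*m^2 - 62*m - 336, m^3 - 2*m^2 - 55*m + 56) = m^2 - m - 56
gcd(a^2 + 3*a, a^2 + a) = a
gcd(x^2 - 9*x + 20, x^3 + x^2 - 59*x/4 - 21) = x - 4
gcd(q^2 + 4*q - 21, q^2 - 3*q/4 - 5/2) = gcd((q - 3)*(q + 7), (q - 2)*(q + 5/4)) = 1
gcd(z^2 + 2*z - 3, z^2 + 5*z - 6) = z - 1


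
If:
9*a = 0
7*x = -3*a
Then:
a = 0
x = 0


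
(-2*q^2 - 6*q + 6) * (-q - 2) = 2*q^3 + 10*q^2 + 6*q - 12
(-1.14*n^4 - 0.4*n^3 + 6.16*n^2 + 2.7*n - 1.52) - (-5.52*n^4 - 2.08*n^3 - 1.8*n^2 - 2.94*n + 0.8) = 4.38*n^4 + 1.68*n^3 + 7.96*n^2 + 5.64*n - 2.32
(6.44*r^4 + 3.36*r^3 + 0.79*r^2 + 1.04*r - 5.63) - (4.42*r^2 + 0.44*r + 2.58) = 6.44*r^4 + 3.36*r^3 - 3.63*r^2 + 0.6*r - 8.21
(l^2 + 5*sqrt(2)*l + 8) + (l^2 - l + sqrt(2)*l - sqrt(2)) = 2*l^2 - l + 6*sqrt(2)*l - sqrt(2) + 8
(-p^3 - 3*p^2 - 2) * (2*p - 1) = -2*p^4 - 5*p^3 + 3*p^2 - 4*p + 2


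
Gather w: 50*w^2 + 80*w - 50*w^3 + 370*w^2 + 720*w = -50*w^3 + 420*w^2 + 800*w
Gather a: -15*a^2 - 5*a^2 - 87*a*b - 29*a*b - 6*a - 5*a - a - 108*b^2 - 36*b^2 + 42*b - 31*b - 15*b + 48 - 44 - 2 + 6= -20*a^2 + a*(-116*b - 12) - 144*b^2 - 4*b + 8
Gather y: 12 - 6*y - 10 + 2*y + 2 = 4 - 4*y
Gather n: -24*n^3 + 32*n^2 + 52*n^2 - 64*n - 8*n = -24*n^3 + 84*n^2 - 72*n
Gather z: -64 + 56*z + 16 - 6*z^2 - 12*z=-6*z^2 + 44*z - 48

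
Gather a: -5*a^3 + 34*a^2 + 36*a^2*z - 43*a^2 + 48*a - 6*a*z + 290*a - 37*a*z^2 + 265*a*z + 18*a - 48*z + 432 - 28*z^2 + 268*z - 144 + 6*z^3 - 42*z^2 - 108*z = -5*a^3 + a^2*(36*z - 9) + a*(-37*z^2 + 259*z + 356) + 6*z^3 - 70*z^2 + 112*z + 288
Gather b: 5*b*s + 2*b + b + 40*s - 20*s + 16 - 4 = b*(5*s + 3) + 20*s + 12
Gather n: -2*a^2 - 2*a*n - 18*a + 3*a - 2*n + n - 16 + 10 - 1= -2*a^2 - 15*a + n*(-2*a - 1) - 7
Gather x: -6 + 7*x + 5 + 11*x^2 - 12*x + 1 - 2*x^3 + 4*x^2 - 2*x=-2*x^3 + 15*x^2 - 7*x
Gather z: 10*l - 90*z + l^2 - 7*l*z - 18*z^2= l^2 + 10*l - 18*z^2 + z*(-7*l - 90)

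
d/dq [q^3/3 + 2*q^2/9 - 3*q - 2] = q^2 + 4*q/9 - 3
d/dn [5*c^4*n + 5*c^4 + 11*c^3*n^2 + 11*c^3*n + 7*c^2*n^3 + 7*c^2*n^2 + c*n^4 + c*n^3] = c*(5*c^3 + 22*c^2*n + 11*c^2 + 21*c*n^2 + 14*c*n + 4*n^3 + 3*n^2)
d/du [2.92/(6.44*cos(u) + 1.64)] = 18.8048*sin(u)/(6.44*cos(u) + 1.64)^2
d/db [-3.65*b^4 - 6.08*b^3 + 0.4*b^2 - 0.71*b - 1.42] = -14.6*b^3 - 18.24*b^2 + 0.8*b - 0.71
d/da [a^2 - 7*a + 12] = 2*a - 7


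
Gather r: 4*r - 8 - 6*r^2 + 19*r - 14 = -6*r^2 + 23*r - 22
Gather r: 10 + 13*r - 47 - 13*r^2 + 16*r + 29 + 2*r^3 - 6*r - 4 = 2*r^3 - 13*r^2 + 23*r - 12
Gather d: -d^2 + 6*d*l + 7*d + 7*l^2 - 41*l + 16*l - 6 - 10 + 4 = -d^2 + d*(6*l + 7) + 7*l^2 - 25*l - 12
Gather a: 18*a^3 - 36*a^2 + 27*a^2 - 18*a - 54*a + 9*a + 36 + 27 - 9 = 18*a^3 - 9*a^2 - 63*a + 54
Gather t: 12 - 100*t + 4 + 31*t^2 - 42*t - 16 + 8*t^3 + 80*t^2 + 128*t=8*t^3 + 111*t^2 - 14*t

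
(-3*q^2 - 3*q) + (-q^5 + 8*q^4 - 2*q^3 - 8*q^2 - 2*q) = -q^5 + 8*q^4 - 2*q^3 - 11*q^2 - 5*q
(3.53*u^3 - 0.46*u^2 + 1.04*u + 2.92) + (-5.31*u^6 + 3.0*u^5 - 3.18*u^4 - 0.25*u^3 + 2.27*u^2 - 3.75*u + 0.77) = -5.31*u^6 + 3.0*u^5 - 3.18*u^4 + 3.28*u^3 + 1.81*u^2 - 2.71*u + 3.69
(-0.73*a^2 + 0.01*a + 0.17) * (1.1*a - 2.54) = -0.803*a^3 + 1.8652*a^2 + 0.1616*a - 0.4318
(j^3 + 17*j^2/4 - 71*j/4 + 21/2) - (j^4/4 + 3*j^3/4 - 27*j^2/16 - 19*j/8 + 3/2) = -j^4/4 + j^3/4 + 95*j^2/16 - 123*j/8 + 9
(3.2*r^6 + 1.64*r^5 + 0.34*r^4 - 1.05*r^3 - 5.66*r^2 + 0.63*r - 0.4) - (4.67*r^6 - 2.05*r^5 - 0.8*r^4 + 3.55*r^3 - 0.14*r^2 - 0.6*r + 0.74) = -1.47*r^6 + 3.69*r^5 + 1.14*r^4 - 4.6*r^3 - 5.52*r^2 + 1.23*r - 1.14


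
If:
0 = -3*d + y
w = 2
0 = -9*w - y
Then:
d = -6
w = 2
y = -18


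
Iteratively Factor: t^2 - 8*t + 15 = (t - 3)*(t - 5)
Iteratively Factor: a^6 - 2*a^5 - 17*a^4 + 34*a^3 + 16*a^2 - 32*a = (a + 1)*(a^5 - 3*a^4 - 14*a^3 + 48*a^2 - 32*a) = (a - 2)*(a + 1)*(a^4 - a^3 - 16*a^2 + 16*a) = a*(a - 2)*(a + 1)*(a^3 - a^2 - 16*a + 16) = a*(a - 4)*(a - 2)*(a + 1)*(a^2 + 3*a - 4) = a*(a - 4)*(a - 2)*(a + 1)*(a + 4)*(a - 1)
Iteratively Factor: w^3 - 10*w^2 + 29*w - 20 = (w - 5)*(w^2 - 5*w + 4) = (w - 5)*(w - 1)*(w - 4)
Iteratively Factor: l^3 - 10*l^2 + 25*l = (l)*(l^2 - 10*l + 25) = l*(l - 5)*(l - 5)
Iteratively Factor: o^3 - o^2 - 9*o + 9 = (o + 3)*(o^2 - 4*o + 3) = (o - 3)*(o + 3)*(o - 1)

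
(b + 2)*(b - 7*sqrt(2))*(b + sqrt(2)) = b^3 - 6*sqrt(2)*b^2 + 2*b^2 - 12*sqrt(2)*b - 14*b - 28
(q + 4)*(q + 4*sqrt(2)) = q^2 + 4*q + 4*sqrt(2)*q + 16*sqrt(2)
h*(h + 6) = h^2 + 6*h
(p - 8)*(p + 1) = p^2 - 7*p - 8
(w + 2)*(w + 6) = w^2 + 8*w + 12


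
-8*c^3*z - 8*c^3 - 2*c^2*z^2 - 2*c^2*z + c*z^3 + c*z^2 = (-4*c + z)*(2*c + z)*(c*z + c)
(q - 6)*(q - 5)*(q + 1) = q^3 - 10*q^2 + 19*q + 30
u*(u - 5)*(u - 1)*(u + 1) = u^4 - 5*u^3 - u^2 + 5*u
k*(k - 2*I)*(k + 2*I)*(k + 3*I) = k^4 + 3*I*k^3 + 4*k^2 + 12*I*k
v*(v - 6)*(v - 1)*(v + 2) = v^4 - 5*v^3 - 8*v^2 + 12*v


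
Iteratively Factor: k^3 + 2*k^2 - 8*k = (k)*(k^2 + 2*k - 8) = k*(k - 2)*(k + 4)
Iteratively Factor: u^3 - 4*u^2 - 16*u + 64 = (u + 4)*(u^2 - 8*u + 16) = (u - 4)*(u + 4)*(u - 4)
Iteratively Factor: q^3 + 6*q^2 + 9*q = (q)*(q^2 + 6*q + 9) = q*(q + 3)*(q + 3)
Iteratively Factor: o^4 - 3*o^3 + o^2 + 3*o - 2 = (o - 1)*(o^3 - 2*o^2 - o + 2) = (o - 1)*(o + 1)*(o^2 - 3*o + 2) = (o - 2)*(o - 1)*(o + 1)*(o - 1)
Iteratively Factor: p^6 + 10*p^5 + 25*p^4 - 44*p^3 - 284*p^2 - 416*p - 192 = (p + 1)*(p^5 + 9*p^4 + 16*p^3 - 60*p^2 - 224*p - 192) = (p - 3)*(p + 1)*(p^4 + 12*p^3 + 52*p^2 + 96*p + 64) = (p - 3)*(p + 1)*(p + 2)*(p^3 + 10*p^2 + 32*p + 32) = (p - 3)*(p + 1)*(p + 2)^2*(p^2 + 8*p + 16) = (p - 3)*(p + 1)*(p + 2)^2*(p + 4)*(p + 4)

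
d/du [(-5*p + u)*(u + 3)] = -5*p + 2*u + 3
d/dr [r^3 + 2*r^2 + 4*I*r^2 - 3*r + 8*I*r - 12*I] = 3*r^2 + r*(4 + 8*I) - 3 + 8*I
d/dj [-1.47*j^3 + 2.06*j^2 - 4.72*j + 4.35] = -4.41*j^2 + 4.12*j - 4.72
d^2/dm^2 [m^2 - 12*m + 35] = 2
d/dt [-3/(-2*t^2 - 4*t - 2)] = 3*(-t - 1)/(t^2 + 2*t + 1)^2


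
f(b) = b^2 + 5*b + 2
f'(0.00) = 5.00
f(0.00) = 2.00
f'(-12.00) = -19.00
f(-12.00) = 86.00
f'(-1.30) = 2.40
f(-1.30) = -2.81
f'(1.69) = 8.38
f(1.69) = 13.31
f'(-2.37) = 0.26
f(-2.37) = -4.23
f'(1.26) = 7.52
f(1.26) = 9.89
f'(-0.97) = 3.06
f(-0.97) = -1.91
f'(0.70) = 6.40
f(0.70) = 5.99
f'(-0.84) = 3.32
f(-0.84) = -1.49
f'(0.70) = 6.40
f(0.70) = 5.99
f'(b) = 2*b + 5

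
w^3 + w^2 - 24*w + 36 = (w - 3)*(w - 2)*(w + 6)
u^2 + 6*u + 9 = (u + 3)^2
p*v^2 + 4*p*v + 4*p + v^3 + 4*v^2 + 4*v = (p + v)*(v + 2)^2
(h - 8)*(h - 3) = h^2 - 11*h + 24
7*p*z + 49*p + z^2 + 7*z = (7*p + z)*(z + 7)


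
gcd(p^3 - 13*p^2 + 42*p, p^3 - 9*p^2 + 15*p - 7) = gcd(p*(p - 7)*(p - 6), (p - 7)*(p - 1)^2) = p - 7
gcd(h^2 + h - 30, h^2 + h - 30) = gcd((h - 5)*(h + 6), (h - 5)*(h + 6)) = h^2 + h - 30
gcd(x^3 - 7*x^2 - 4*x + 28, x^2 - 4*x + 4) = x - 2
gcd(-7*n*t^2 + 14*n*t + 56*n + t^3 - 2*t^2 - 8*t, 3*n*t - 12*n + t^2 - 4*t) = t - 4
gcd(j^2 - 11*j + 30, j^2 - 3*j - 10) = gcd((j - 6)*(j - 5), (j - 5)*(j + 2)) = j - 5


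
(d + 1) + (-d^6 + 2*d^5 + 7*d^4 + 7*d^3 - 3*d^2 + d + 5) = -d^6 + 2*d^5 + 7*d^4 + 7*d^3 - 3*d^2 + 2*d + 6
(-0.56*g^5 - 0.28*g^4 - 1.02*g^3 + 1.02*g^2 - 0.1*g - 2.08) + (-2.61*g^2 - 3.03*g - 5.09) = -0.56*g^5 - 0.28*g^4 - 1.02*g^3 - 1.59*g^2 - 3.13*g - 7.17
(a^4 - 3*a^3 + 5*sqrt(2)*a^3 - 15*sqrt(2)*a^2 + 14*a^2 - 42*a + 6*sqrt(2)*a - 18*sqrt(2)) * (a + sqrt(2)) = a^5 - 3*a^4 + 6*sqrt(2)*a^4 - 18*sqrt(2)*a^3 + 24*a^3 - 72*a^2 + 20*sqrt(2)*a^2 - 60*sqrt(2)*a + 12*a - 36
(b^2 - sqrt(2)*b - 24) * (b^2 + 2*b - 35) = b^4 - sqrt(2)*b^3 + 2*b^3 - 59*b^2 - 2*sqrt(2)*b^2 - 48*b + 35*sqrt(2)*b + 840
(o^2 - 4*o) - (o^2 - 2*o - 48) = 48 - 2*o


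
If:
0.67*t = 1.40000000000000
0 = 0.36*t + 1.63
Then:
No Solution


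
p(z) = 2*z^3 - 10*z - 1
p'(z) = 6*z^2 - 10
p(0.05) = -1.50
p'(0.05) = -9.98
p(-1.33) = 7.59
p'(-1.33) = 0.61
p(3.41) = 44.20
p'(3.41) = 59.77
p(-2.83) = -18.03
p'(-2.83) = 38.05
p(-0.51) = 3.83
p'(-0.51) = -8.44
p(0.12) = -2.20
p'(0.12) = -9.91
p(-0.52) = 3.92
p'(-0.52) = -8.38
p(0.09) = -1.90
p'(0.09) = -9.95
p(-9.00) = -1369.00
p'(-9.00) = 476.00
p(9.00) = 1367.00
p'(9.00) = 476.00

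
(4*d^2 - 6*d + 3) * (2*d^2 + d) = 8*d^4 - 8*d^3 + 3*d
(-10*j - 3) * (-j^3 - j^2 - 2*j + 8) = 10*j^4 + 13*j^3 + 23*j^2 - 74*j - 24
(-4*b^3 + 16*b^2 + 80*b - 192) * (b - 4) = -4*b^4 + 32*b^3 + 16*b^2 - 512*b + 768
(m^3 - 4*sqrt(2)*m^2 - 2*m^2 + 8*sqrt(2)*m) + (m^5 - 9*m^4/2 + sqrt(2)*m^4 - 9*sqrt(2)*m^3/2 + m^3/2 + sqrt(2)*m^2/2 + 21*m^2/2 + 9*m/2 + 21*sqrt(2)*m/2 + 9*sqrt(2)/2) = m^5 - 9*m^4/2 + sqrt(2)*m^4 - 9*sqrt(2)*m^3/2 + 3*m^3/2 - 7*sqrt(2)*m^2/2 + 17*m^2/2 + 9*m/2 + 37*sqrt(2)*m/2 + 9*sqrt(2)/2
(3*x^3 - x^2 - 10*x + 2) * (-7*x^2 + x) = -21*x^5 + 10*x^4 + 69*x^3 - 24*x^2 + 2*x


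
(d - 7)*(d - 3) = d^2 - 10*d + 21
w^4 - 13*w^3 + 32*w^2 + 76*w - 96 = (w - 8)*(w - 6)*(w - 1)*(w + 2)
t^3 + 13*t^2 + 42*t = t*(t + 6)*(t + 7)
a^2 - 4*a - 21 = (a - 7)*(a + 3)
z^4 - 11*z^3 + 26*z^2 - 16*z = z*(z - 8)*(z - 2)*(z - 1)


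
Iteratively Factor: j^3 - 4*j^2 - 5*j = (j)*(j^2 - 4*j - 5) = j*(j - 5)*(j + 1)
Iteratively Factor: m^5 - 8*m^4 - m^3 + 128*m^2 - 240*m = (m - 4)*(m^4 - 4*m^3 - 17*m^2 + 60*m) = (m - 4)*(m + 4)*(m^3 - 8*m^2 + 15*m) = (m - 5)*(m - 4)*(m + 4)*(m^2 - 3*m) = m*(m - 5)*(m - 4)*(m + 4)*(m - 3)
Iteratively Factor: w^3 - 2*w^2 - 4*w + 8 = (w - 2)*(w^2 - 4) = (w - 2)^2*(w + 2)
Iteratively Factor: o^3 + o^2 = (o + 1)*(o^2) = o*(o + 1)*(o)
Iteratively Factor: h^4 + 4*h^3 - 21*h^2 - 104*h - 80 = (h + 4)*(h^3 - 21*h - 20) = (h - 5)*(h + 4)*(h^2 + 5*h + 4) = (h - 5)*(h + 4)^2*(h + 1)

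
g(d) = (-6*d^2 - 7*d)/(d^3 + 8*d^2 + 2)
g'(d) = (-12*d - 7)/(d^3 + 8*d^2 + 2) + (-6*d^2 - 7*d)*(-3*d^2 - 16*d)/(d^3 + 8*d^2 + 2)^2 = (d^2*(3*d + 16)*(6*d + 7) - (12*d + 7)*(d^3 + 8*d^2 + 2))/(d^3 + 8*d^2 + 2)^2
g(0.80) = -1.24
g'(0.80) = 0.21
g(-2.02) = -0.39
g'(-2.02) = 0.36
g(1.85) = -0.94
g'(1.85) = 0.23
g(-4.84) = -1.40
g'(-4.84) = 0.54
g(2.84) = -0.76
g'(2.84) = 0.14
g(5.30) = -0.55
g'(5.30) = 0.06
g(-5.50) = -1.84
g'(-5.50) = 0.83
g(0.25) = -0.84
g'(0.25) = -2.57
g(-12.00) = 1.36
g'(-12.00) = 0.33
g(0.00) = 0.00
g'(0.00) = -3.50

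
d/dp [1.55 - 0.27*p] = -0.270000000000000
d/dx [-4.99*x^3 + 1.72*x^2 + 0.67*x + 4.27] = -14.97*x^2 + 3.44*x + 0.67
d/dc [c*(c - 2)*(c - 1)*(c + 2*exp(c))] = 2*c^3*exp(c) + 4*c^3 - 9*c^2 - 8*c*exp(c) + 4*c + 4*exp(c)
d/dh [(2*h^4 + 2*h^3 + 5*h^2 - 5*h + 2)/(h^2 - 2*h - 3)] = (4*h^5 - 10*h^4 - 32*h^3 - 23*h^2 - 34*h + 19)/(h^4 - 4*h^3 - 2*h^2 + 12*h + 9)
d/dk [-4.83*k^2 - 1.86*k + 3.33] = -9.66*k - 1.86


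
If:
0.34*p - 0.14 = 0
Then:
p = 0.41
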